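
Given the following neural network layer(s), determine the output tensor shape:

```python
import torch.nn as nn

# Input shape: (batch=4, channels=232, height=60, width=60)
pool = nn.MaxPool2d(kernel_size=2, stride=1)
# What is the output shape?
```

Input: (4, 232, 60, 60) -> Output: (4, 232, 59, 59)

Answer: (4, 232, 59, 59)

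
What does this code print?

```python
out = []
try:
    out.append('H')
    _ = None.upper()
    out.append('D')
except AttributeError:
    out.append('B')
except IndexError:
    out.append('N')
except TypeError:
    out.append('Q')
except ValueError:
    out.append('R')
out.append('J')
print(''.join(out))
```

Execution trace: 'H' (try body) → 'B' (except AttributeError) → 'J' (after the try/except). Output: HBJ

Answer: HBJ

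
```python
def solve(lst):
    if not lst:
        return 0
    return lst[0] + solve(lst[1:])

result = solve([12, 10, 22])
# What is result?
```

12 + 10 + 22 + 0 = 44

Answer: 44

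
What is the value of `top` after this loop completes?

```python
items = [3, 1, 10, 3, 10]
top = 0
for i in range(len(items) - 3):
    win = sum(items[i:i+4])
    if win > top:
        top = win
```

Max sum of 4-element window in [3, 1, 10, 3, 10]
`top` takes the values: 0 → 17 → 24

Answer: 24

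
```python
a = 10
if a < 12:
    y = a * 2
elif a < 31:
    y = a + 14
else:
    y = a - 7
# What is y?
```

Trace:
`a = 10` → a = 10
`if a < 12: ...` → a < 12 is True → y = 20
So y = 20

Answer: 20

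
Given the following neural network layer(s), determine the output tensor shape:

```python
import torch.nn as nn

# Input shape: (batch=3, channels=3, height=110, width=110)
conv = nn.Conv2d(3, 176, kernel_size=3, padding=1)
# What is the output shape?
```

Input: (3, 3, 110, 110) -> Output: (3, 176, 110, 110)

Answer: (3, 176, 110, 110)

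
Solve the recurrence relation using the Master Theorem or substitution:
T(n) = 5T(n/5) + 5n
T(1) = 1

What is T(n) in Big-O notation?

By Master Theorem: a=5, b=5, f(n)=5n. Since log_5(5) = 1 and f(n) = Θ(n^1), Case 2 applies. T(n) = O(n log n).

Answer: O(n log n)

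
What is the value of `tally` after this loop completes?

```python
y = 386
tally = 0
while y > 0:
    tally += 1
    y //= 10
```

Count digits by repeated division by 10
`tally` takes the values: 0 → 1 → 2 → 3

Answer: 3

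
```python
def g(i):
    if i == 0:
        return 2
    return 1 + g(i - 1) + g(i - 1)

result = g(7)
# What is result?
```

g(i) = 1 + 2·g(i-1), g(0)=2. Closed form: (2+1)·2^7 - 1 = 383.

Answer: 383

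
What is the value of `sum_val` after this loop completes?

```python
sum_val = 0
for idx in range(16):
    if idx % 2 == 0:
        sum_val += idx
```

Sum of even numbers 0 to 15
`sum_val` takes the values: 0 → 2 → 6 → 12 → 20 → 30 → 42 → 56

Answer: 56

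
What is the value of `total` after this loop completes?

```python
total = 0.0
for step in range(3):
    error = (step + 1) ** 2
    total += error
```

Sum of squared losses 1² + 2² + ... + 3²
`total` takes the values: 0.0 → 1.0 → 5.0 → 14.0

Answer: 14.0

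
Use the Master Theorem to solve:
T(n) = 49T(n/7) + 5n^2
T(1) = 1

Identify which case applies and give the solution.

a=49, b=7, f(n)=5n^2. log_7(49) = 2. Since c=2 = 2, Case 2 applies: T(n) = Θ(n^log_b(a) · log n) = O(n^2 log n).

Answer: O(n^2 log n) - Case 2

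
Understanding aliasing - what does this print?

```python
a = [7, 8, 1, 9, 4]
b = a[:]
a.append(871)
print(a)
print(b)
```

Key concept: slice [:] creates copy.
Step by step:
`a = [7, 8, 1, 9, 4]` → a = [7, 8, 1, 9, 4]
`b = a[:]` → b = [7, 8, 1, 9, 4]
`a.append(871)` → a = [7, 8, 1, 9, 4, 871]
`print(a)` → prints [7, 8, 1, 9, 4, 871]
`print(b)` → prints [7, 8, 1, 9, 4]

Answer:
[7, 8, 1, 9, 4, 871]
[7, 8, 1, 9, 4]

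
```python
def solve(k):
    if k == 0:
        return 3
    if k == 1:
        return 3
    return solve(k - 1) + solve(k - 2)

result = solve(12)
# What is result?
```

Build up from base cases: solve(0)=3, solve(1)=3, solve(2)=6, solve(3)=9, solve(4)=15, solve(5)=24, solve(6)=39, ..., solve(12)=699

Answer: 699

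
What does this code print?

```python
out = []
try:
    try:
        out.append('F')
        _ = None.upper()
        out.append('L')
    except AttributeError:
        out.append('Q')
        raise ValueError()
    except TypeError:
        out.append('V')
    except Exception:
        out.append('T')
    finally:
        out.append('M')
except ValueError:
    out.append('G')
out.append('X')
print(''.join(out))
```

Execution trace: 'F' (inner try body) → 'Q' (inner except AttributeError) → 'M' (inner finally) → 'G' (outer except ValueError) → 'X' (after the try/except). Output: FQMGX

Answer: FQMGX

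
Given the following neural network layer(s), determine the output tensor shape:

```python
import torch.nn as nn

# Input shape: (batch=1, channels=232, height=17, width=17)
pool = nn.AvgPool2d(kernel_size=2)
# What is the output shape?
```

Input: (1, 232, 17, 17) -> Output: (1, 232, 8, 8)

Answer: (1, 232, 8, 8)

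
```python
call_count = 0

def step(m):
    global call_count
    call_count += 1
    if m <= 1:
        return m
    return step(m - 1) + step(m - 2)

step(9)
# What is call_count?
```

Calls(m) = 1 + Calls(m-1) + Calls(m-2); Calls(0)=Calls(1)=1. For m=9 this gives 109.

Answer: 109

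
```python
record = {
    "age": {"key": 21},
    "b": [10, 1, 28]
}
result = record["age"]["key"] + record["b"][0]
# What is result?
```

Trace:
`record = { ...` → record = {'age': {'key': 21}, 'b': [10, 1, 28]}
`result = record["age"]["key"] + record["b"][0]` → result = 31
So result = 31

Answer: 31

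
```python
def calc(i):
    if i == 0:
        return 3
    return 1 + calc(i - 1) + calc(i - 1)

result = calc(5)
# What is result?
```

calc(i) = 1 + 2·calc(i-1), calc(0)=3. Closed form: (3+1)·2^5 - 1 = 127.

Answer: 127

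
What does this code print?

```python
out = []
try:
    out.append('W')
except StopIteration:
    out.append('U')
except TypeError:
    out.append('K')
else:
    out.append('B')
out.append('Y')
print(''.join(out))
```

Execution trace: 'W' (try body, no exception) → 'B' (else) → 'Y' (after the try/except). Output: WBY

Answer: WBY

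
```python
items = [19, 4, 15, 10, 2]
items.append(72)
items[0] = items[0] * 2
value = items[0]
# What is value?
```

Trace:
`items = [19, 4, 15, 10, 2]` → items = [19, 4, 15, 10, 2]
`items.append(72)` → items = [19, 4, 15, 10, 2, 72]
`items[0] = items[0] * 2` → items = [38, 4, 15, 10, 2, 72]
`value = items[0]` → value = 38
So value = 38

Answer: 38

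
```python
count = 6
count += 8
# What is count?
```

Trace:
`count = 6` → count = 6
`count += 8` → count = 14
So count = 14

Answer: 14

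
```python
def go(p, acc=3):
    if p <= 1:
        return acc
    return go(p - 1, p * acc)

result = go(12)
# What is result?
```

Accumulator trace (n, acc): (12, 3) -> (11, 36) -> (10, 396) -> (9, 3960) -> (8, 35640) -> (7, 285120) -> (6, 1995840) -> (5, 11975040) -> (4, 59875200) -> (3, 239500800) -> (2, 718502400) -> (1, 1437004800) -> return 1437004800

Answer: 1437004800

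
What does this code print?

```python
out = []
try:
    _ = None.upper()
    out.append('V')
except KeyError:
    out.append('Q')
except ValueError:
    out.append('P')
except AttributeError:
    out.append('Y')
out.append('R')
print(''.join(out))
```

Execution trace: 'Y' (except AttributeError) → 'R' (after the try/except). Output: YR

Answer: YR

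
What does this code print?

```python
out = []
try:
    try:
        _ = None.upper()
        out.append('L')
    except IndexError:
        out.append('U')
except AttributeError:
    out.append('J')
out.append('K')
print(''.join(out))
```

Execution trace: 'J' (outer except AttributeError) → 'K' (after the try/except). Output: JK

Answer: JK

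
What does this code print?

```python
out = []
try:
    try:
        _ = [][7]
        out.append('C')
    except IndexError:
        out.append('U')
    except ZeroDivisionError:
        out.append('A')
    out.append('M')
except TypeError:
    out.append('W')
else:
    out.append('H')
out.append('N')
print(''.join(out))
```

Execution trace: 'U' (inner except IndexError) → 'M' (try body, no exception) → 'H' (else) → 'N' (after the try/except). Output: UMHN

Answer: UMHN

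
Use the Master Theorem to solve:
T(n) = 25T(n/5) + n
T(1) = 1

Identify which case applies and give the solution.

a=25, b=5, f(n)=n. log_5(25) = 2. Since c=1 < 2, Case 1 applies: T(n) = Θ(n^log_b(a)) = O(n^2).

Answer: O(n^2) - Case 1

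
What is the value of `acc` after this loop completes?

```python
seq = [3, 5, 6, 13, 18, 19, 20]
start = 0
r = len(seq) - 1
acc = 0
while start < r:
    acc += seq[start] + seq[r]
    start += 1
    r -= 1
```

Sum of pairs from ends
`acc` takes the values: 0 → 23 → 47 → 71

Answer: 71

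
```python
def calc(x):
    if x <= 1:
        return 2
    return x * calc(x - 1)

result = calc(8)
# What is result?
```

calc(8) = 8 * 7 * 6 * 5 * 4 * 3 * 2 * 2 = 80640

Answer: 80640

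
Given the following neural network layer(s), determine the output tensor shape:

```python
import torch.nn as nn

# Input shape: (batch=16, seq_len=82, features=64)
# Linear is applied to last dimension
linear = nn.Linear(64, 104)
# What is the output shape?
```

Input: (16, 82, 64) -> Output: (16, 82, 104)

Answer: (16, 82, 104)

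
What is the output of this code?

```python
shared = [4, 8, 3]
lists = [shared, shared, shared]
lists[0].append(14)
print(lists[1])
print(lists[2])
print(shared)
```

Key concept: list of same reference.
Step by step:
`shared = [4, 8, 3]` → shared = [4, 8, 3]
`lists = [shared, shared, shared]` → lists = [[4, 8, 3], [4, 8, 3], [4, 8, 3]]
`lists[0].append(14)` → shared = [4, 8, 3, 14]; lists = [[4, 8, 3, 14], [4, 8, 3, 14], [4, 8, 3, 14]]
`print(lists[1])` → prints [4, 8, 3, 14]
`print(lists[2])` → prints [4, 8, 3, 14]
`print(shared)` → prints [4, 8, 3, 14]

Answer:
[4, 8, 3, 14]
[4, 8, 3, 14]
[4, 8, 3, 14]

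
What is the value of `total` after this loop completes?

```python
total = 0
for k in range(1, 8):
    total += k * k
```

Sum of squares 1² to 7² = 140
`total` takes the values: 0 → 1 → 5 → 14 → 30 → 55 → 91 → 140

Answer: 140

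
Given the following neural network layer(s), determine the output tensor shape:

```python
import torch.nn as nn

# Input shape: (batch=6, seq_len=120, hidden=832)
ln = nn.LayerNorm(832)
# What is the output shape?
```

Input: (6, 120, 832) -> Output: (6, 120, 832)

Answer: (6, 120, 832)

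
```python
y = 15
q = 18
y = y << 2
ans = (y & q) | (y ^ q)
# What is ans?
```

Trace:
`y = 15` → y = 15
`q = 18` → q = 18
`y = y << 2` → y = 60
`ans = (y & q) | (y ^ q)` → ans = 62
So ans = 62

Answer: 62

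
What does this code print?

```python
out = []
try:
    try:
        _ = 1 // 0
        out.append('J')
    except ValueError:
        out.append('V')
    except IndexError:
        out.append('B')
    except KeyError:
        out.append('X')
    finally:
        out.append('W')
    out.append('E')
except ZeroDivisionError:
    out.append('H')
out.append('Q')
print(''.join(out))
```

Execution trace: 'W' (inner finally) → 'H' (except ZeroDivisionError) → 'Q' (after the try/except). Output: WHQ

Answer: WHQ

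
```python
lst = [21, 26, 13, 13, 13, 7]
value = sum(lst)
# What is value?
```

Trace:
`lst = [21, 26, 13, 13, 13, 7]` → lst = [21, 26, 13, 13, 13, 7]
`value = sum(lst)` → value = 93
So value = 93

Answer: 93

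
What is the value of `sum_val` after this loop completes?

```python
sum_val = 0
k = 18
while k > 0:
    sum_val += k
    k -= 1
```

Sum 18 down to 1
`sum_val` takes the values: 0 → 18 → 35 → 51 → 66 → 80 → 93 → 105 → 116 → 126 → 135 → 143 → 150 → 156 → 161 → 165 → 168 → 170 → 171

Answer: 171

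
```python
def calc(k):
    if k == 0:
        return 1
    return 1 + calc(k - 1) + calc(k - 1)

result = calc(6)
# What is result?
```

calc(k) = 1 + 2·calc(k-1), calc(0)=1. Closed form: (1+1)·2^6 - 1 = 127.

Answer: 127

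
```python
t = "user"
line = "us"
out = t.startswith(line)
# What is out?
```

Trace:
`t = "user"` → t = 'user'
`line = "us"` → line = 'us'
`out = t.startswith(line)` → out = True
So out = True

Answer: True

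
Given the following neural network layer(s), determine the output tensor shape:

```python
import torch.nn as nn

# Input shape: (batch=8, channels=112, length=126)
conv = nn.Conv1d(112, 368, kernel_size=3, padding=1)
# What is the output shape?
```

Input: (8, 112, 126) -> Output: (8, 368, 126)

Answer: (8, 368, 126)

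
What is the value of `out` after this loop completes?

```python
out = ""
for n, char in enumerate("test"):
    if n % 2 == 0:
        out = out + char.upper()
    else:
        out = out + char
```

Uppercase even positions in 'test'
`out` takes the values: "" → "T" → "Te" → "TeS" → "TeSt"

Answer: "TeSt"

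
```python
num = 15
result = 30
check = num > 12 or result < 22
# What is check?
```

Trace:
`num = 15` → num = 15
`result = 30` → result = 30
`check = num > 12 or result < 22` → check = True
So check = True

Answer: True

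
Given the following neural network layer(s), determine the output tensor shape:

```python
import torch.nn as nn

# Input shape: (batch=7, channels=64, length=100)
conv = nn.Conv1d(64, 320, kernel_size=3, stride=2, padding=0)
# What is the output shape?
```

Input: (7, 64, 100) -> Output: (7, 320, 49)

Answer: (7, 320, 49)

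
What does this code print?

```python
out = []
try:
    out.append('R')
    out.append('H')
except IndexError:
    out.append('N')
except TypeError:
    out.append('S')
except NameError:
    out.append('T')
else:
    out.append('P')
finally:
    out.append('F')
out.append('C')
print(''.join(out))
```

Execution trace: 'R' (try body) → 'H' (try body, no exception) → 'P' (else) → 'F' (finally) → 'C' (after the try/except). Output: RHPFC

Answer: RHPFC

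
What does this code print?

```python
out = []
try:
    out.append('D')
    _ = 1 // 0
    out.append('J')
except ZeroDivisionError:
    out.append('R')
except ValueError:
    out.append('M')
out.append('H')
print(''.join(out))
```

Execution trace: 'D' (try body) → 'R' (except ZeroDivisionError) → 'H' (after the try/except). Output: DRH

Answer: DRH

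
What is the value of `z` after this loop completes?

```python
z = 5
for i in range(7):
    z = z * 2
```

Multiply by 2, 7 times: 5 * 2^7 = 640
`z` takes the values: 5 → 10 → 20 → 40 → 80 → 160 → 320 → 640

Answer: 640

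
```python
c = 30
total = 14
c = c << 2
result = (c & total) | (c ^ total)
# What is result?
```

Trace:
`c = 30` → c = 30
`total = 14` → total = 14
`c = c << 2` → c = 120
`result = (c & total) | (c ^ total)` → result = 126
So result = 126

Answer: 126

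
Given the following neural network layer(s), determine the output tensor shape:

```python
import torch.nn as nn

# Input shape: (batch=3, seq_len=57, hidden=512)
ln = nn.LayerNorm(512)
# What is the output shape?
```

Input: (3, 57, 512) -> Output: (3, 57, 512)

Answer: (3, 57, 512)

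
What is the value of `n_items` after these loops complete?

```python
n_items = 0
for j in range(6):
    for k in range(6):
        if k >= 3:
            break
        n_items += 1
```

Inner breaks at 3, outer runs 6 times
`n_items` takes the values: 0 → 1 → 2 → 3 → 4 → 5 → 6 → 7 → 8 → 9 → 10 → 11 → 12 → 13 → 14 → 15 → 16 → 17 → 18

Answer: 18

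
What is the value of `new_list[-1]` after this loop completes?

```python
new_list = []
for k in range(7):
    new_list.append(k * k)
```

Last element of squares 0 to 6
`new_list` takes the values: [] → [0] → [0, 1] → [0, 1, 4] → [0, 1, 4, 9] → [0, 1, 4, 9, 16] → [0, 1, 4, 9, 16, 25] → [0, 1, 4, 9, 16, 25, 36]
So `new_list[-1]` = 36

Answer: 36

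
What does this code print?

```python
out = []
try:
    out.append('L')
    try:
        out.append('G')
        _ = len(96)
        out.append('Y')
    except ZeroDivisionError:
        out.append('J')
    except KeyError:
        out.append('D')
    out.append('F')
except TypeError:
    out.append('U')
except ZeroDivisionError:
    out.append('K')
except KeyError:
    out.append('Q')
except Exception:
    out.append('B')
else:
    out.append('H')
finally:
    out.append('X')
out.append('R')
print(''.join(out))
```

Execution trace: 'L' (try body) → 'G' (inner try body) → 'U' (except TypeError) → 'X' (finally) → 'R' (after the try/except). Output: LGUXR

Answer: LGUXR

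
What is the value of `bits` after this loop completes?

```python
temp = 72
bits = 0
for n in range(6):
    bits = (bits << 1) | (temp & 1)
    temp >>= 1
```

Reverse lowest 6 bits of 72
`bits` takes the values: 0 → 1 → 2 → 4

Answer: 4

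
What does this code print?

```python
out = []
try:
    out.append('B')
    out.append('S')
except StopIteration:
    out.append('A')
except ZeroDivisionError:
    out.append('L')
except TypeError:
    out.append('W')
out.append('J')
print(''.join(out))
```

Execution trace: 'B' (try body) → 'S' (try body, no exception) → 'J' (after the try/except). Output: BSJ

Answer: BSJ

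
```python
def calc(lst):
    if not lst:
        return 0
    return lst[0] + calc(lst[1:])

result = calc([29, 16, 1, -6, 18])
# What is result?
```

29 + 16 + 1 + (-6) + 18 + 0 = 58

Answer: 58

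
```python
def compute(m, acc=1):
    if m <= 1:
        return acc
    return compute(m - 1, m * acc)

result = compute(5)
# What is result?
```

Accumulator trace (n, acc): (5, 1) -> (4, 5) -> (3, 20) -> (2, 60) -> (1, 120) -> return 120

Answer: 120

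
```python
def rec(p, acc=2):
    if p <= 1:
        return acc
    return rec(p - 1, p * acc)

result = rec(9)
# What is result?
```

Accumulator trace (n, acc): (9, 2) -> (8, 18) -> (7, 144) -> (6, 1008) -> (5, 6048) -> (4, 30240) -> (3, 120960) -> (2, 362880) -> (1, 725760) -> return 725760

Answer: 725760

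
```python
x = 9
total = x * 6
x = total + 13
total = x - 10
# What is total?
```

Trace:
`x = 9` → x = 9
`total = x * 6` → total = 54
`x = total + 13` → x = 67
`total = x - 10` → total = 57
So total = 57

Answer: 57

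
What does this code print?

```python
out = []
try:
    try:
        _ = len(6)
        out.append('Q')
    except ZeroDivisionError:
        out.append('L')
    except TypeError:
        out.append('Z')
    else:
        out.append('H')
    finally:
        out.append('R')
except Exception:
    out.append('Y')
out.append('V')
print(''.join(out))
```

Execution trace: 'Z' (inner except TypeError) → 'R' (inner finally) → 'V' (after the try/except). Output: ZRV

Answer: ZRV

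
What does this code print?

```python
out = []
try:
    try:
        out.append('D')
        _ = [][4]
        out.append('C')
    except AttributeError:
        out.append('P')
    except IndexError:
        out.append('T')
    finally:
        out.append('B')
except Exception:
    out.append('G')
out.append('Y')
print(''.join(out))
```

Execution trace: 'D' (inner try body) → 'T' (inner except IndexError) → 'B' (inner finally) → 'Y' (after the try/except). Output: DTBY

Answer: DTBY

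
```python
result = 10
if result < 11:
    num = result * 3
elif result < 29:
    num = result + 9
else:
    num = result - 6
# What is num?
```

Trace:
`result = 10` → result = 10
`if result < 11: ...` → result < 11 is True → num = 30
So num = 30

Answer: 30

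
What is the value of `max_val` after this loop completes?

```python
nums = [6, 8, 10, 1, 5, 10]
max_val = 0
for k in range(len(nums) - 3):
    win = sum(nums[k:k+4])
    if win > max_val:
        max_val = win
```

Max sum of 4-element window in [6, 8, 10, 1, 5, 10]
`max_val` takes the values: 0 → 25 → 26

Answer: 26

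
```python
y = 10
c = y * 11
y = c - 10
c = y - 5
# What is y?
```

Trace:
`y = 10` → y = 10
`c = y * 11` → c = 110
`y = c - 10` → y = 100
`c = y - 5` → c = 95
So y = 100

Answer: 100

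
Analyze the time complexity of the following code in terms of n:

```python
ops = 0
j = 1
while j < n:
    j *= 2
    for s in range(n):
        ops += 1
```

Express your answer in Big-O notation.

Each loop level contributes: log n × n. Multiplying the contributions gives O(n log n).

Answer: O(n log n)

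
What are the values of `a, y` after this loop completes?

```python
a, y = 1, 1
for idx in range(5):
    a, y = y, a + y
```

Fibonacci: after 5 iterations
`a, y` takes the values: (1, 1) → (1, 2) → (2, 3) → (3, 5) → (5, 8) → (8, 13)

Answer: 8, 13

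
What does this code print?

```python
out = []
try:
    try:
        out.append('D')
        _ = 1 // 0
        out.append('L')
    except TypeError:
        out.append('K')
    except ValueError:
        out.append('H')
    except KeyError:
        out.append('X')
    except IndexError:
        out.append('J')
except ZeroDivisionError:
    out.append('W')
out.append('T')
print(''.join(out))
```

Execution trace: 'D' (try body) → 'W' (outer except ZeroDivisionError) → 'T' (after the try/except). Output: DWT

Answer: DWT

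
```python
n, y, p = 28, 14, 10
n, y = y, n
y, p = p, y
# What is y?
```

Trace:
`n, y, p = 28, 14, 10` → n = 28; y = 14; p = 10
`n, y = y, n` → n = 14; y = 28
`y, p = p, y` → y = 10; p = 28
So y = 10

Answer: 10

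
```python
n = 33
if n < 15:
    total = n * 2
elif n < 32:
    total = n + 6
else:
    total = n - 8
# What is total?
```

Trace:
`n = 33` → n = 33
`if n < 15: ...` → n < 15 is False, n < 32 is False, take else branch → total = 25
So total = 25

Answer: 25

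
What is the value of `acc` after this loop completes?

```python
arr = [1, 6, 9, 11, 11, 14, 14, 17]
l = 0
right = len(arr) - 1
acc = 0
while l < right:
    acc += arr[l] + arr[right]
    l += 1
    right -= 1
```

Sum of pairs from ends
`acc` takes the values: 0 → 18 → 38 → 61 → 83

Answer: 83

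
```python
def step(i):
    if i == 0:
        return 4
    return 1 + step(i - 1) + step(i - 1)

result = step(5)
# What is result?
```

step(i) = 1 + 2·step(i-1), step(0)=4. Closed form: (4+1)·2^5 - 1 = 159.

Answer: 159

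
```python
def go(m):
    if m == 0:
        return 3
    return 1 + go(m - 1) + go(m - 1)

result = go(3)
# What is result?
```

go(m) = 1 + 2·go(m-1), go(0)=3. Closed form: (3+1)·2^3 - 1 = 31.

Answer: 31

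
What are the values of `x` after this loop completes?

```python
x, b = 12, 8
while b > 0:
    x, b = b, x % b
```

GCD of 12 and 8
`x` takes the values: 12 → 8 → 4

Answer: 4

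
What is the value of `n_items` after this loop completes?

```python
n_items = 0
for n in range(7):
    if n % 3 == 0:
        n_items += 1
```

Count numbers divisible by 3 in range(7)
`n_items` takes the values: 0 → 1 → 2 → 3

Answer: 3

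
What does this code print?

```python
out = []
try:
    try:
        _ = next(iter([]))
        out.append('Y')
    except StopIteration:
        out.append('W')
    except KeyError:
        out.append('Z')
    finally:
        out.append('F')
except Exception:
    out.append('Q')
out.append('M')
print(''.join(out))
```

Execution trace: 'W' (inner except StopIteration) → 'F' (inner finally) → 'M' (after the try/except). Output: WFM

Answer: WFM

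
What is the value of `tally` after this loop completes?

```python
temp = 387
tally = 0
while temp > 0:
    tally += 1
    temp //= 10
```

Count digits by repeated division by 10
`tally` takes the values: 0 → 1 → 2 → 3

Answer: 3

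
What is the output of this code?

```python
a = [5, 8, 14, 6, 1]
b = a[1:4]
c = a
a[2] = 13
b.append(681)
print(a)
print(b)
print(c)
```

Key concept: slice vs alias.
Step by step:
`a = [5, 8, 14, 6, 1]` → a = [5, 8, 14, 6, 1]
`b = a[1:4]` → b = [8, 14, 6]
`c = a` → c = [5, 8, 14, 6, 1] (same object as a)
`a[2] = 13` → a = [5, 8, 13, 6, 1] (same object as c); c = [5, 8, 13, 6, 1] (same object as a)
`b.append(681)` → b = [8, 14, 6, 681]
`print(a)` → prints [5, 8, 13, 6, 1]
`print(b)` → prints [8, 14, 6, 681]
`print(c)` → prints [5, 8, 13, 6, 1]

Answer:
[5, 8, 13, 6, 1]
[8, 14, 6, 681]
[5, 8, 13, 6, 1]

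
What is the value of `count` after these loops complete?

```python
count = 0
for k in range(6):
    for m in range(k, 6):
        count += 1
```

Upper triangle: 6 + 5 + ... + 1
`count` takes the values: 0 → 1 → 2 → 3 → 4 → 5 → 6 → 7 → 8 → 9 → 10 → 11 → 12 → 13 → 14 → 15 → 16 → 17 → 18 → 19 → 20 → 21

Answer: 21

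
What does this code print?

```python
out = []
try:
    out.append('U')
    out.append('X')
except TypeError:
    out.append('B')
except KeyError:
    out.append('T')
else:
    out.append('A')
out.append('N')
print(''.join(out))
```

Execution trace: 'U' (try body) → 'X' (try body, no exception) → 'A' (else) → 'N' (after the try/except). Output: UXAN

Answer: UXAN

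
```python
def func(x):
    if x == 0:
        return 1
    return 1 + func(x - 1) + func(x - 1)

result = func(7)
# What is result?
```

func(x) = 1 + 2·func(x-1), func(0)=1. Closed form: (1+1)·2^7 - 1 = 255.

Answer: 255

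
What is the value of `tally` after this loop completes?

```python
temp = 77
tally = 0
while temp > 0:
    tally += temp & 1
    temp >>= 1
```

Count set bits in 77 (binary: 0b1001101)
`tally` takes the values: 0 → 1 → 2 → 3 → 4

Answer: 4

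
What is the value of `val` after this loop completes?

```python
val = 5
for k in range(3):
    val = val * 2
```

Multiply by 2, 3 times: 5 * 2^3 = 40
`val` takes the values: 5 → 10 → 20 → 40

Answer: 40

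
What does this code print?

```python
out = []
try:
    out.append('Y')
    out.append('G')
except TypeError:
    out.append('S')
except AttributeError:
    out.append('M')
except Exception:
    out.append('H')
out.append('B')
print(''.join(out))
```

Execution trace: 'Y' (try body) → 'G' (try body, no exception) → 'B' (after the try/except). Output: YGB

Answer: YGB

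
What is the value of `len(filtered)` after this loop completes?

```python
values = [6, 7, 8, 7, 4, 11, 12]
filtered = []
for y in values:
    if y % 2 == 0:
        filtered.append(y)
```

Count even numbers in [6, 7, 8, 7, 4, 11, 12]
`filtered` takes the values: [] → [6] → [6, 8] → [6, 8, 4] → [6, 8, 4, 12]
So `len(filtered)` = 4

Answer: 4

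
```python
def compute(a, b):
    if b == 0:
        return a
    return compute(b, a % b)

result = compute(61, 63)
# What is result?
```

compute(61, 63) -> compute(63, 61) -> compute(61, 2) -> compute(2, 1) -> compute(1, 0) -> 1

Answer: 1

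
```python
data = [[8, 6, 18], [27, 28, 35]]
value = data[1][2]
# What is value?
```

Trace:
`data = [[8, 6, 18], [27, 28, 35]]` → data = [[8, 6, 18], [27, 28, 35]]
`value = data[1][2]` → value = 35
So value = 35

Answer: 35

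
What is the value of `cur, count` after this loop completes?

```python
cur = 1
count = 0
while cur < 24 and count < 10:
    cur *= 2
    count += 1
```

Double until >= 24 or 10 iterations
`cur, count` takes the values: (1, 0) → (2, 0) → (2, 1) → (4, 1) → (4, 2) → (8, 2) → (8, 3) → (16, 3) → (16, 4) → (32, 4) → (32, 5)

Answer: 32, 5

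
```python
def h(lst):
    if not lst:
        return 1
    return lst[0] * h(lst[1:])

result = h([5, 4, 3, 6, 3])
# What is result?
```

Product over [5, 4, 3, 6, 3] = 5 * 4 * 3 * 6 * 3 = 1080

Answer: 1080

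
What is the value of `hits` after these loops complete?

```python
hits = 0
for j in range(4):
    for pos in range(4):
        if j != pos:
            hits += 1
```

4² - 4 (exclude diagonal)
`hits` takes the values: 0 → 1 → 2 → 3 → 4 → 5 → 6 → 7 → 8 → 9 → 10 → 11 → 12

Answer: 12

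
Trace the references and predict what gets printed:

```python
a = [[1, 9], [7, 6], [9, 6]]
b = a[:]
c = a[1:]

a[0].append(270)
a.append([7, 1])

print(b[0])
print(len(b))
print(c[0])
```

Key concept: slice with nested mutation.
Step by step:
`a = [[1, 9], [7, 6], [9, 6]]` → a = [[1, 9], [7, 6], [9, 6]]
`b = a[:]` → b = [[1, 9], [7, 6], [9, 6]]
`c = a[1:]` → c = [[7, 6], [9, 6]]
`a[0].append(270)` → a = [[1, 9, 270], [7, 6], [9, 6]]; b = [[1, 9, 270], [7, 6], [9, 6]]
`a.append([7, 1])` → a = [[1, 9, 270], [7, 6], [9, 6], [7, 1]]
`print(b[0])` → prints [1, 9, 270]
`print(len(b))` → prints 3
`print(c[0])` → prints [7, 6]

Answer:
[1, 9, 270]
3
[7, 6]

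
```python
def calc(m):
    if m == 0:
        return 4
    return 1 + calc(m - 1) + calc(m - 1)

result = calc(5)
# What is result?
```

calc(m) = 1 + 2·calc(m-1), calc(0)=4. Closed form: (4+1)·2^5 - 1 = 159.

Answer: 159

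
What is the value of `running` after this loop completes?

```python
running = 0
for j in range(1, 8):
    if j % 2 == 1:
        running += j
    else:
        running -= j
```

Add odd, subtract even
`running` takes the values: 0 → 1 → -1 → 2 → -2 → 3 → -3 → 4

Answer: 4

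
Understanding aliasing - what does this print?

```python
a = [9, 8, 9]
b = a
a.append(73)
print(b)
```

Key concept: basic list aliasing.
Step by step:
`a = [9, 8, 9]` → a = [9, 8, 9]
`b = a` → b = [9, 8, 9] (same object as a)
`a.append(73)` → a = [9, 8, 9, 73] (same object as b); b = [9, 8, 9, 73] (same object as a)
`print(b)` → prints [9, 8, 9, 73]

Answer: [9, 8, 9, 73]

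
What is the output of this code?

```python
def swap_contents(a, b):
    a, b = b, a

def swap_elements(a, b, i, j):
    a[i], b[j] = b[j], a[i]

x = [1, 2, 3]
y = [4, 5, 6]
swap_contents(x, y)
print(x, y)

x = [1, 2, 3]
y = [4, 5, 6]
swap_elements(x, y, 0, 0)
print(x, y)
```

Key concept: parameter rebinding vs mutation.
Step by step:
`x = [1, 2, 3]` → x = [1, 2, 3]
`y = [4, 5, 6]` → y = [4, 5, 6]
`swap_contents(x, y)` → no visible change to tracked variables
`print(x, y)` → prints [1, 2, 3] [4, 5, 6]
`x = [1, 2, 3]` → x = [1, 2, 3]
`y = [4, 5, 6]` → y = [4, 5, 6]
`swap_elements(x, y, 0, 0)` → x = [4, 2, 3]; y = [1, 5, 6]
`print(x, y)` → prints [4, 2, 3] [1, 5, 6]

Answer:
[1, 2, 3] [4, 5, 6]
[4, 2, 3] [1, 5, 6]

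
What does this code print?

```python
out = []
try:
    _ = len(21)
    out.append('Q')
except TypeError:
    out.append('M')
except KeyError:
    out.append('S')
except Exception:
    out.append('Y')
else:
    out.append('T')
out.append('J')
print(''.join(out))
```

Execution trace: 'M' (except TypeError) → 'J' (after the try/except). Output: MJ

Answer: MJ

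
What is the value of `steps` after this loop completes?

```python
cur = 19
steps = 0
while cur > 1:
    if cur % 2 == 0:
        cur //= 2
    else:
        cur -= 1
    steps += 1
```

Steps to reduce 19 to 1
`steps` takes the values: 0 → 1 → 2 → 3 → 4 → 5 → 6

Answer: 6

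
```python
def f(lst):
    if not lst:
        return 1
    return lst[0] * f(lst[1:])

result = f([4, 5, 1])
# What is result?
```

Product over [4, 5, 1] = 4 * 5 * 1 = 20

Answer: 20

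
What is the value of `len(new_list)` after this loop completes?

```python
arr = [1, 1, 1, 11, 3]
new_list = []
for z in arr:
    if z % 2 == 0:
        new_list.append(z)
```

Count even numbers in [1, 1, 1, 11, 3]
`new_list` takes the values: []
So `len(new_list)` = 0

Answer: 0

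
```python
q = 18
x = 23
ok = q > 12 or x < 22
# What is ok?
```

Trace:
`q = 18` → q = 18
`x = 23` → x = 23
`ok = q > 12 or x < 22` → ok = True
So ok = True

Answer: True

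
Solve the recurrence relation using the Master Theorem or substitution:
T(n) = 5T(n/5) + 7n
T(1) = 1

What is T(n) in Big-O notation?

By Master Theorem: a=5, b=5, f(n)=7n. Since log_5(5) = 1 and f(n) = Θ(n^1), Case 2 applies. T(n) = O(n log n).

Answer: O(n log n)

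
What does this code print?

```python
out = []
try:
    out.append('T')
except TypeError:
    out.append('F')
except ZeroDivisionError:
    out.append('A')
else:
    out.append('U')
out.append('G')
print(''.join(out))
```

Execution trace: 'T' (try body, no exception) → 'U' (else) → 'G' (after the try/except). Output: TUG

Answer: TUG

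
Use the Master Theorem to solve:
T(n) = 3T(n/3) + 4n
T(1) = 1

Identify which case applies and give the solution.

a=3, b=3, f(n)=4n. log_3(3) = 1. Since c=1 = 1, Case 2 applies: T(n) = Θ(n^log_b(a) · log n) = O(n log n).

Answer: O(n log n) - Case 2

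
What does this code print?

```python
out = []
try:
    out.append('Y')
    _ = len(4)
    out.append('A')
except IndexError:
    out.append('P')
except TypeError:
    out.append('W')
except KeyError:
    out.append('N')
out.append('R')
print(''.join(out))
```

Execution trace: 'Y' (try body) → 'W' (except TypeError) → 'R' (after the try/except). Output: YWR

Answer: YWR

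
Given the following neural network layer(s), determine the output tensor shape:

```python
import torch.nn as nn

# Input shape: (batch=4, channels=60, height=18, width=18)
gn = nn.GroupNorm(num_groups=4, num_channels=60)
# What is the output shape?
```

Input: (4, 60, 18, 18) -> Output: (4, 60, 18, 18)

Answer: (4, 60, 18, 18)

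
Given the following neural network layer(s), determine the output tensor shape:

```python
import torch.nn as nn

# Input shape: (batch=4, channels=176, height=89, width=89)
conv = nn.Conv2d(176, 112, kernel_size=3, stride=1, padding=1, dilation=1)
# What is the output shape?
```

Input: (4, 176, 89, 89) -> Output: (4, 112, 89, 89)

Answer: (4, 112, 89, 89)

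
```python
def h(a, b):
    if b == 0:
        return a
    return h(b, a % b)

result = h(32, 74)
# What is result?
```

h(32, 74) -> h(74, 32) -> h(32, 10) -> h(10, 2) -> h(2, 0) -> 2

Answer: 2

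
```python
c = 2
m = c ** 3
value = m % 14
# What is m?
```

Trace:
`c = 2` → c = 2
`m = c ** 3` → m = 8
`value = m % 14` → value = 8
So m = 8

Answer: 8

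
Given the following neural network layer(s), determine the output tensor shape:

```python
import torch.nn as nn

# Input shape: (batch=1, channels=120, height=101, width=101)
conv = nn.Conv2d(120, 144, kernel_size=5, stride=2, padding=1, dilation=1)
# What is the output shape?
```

Input: (1, 120, 101, 101) -> Output: (1, 144, 50, 50)

Answer: (1, 144, 50, 50)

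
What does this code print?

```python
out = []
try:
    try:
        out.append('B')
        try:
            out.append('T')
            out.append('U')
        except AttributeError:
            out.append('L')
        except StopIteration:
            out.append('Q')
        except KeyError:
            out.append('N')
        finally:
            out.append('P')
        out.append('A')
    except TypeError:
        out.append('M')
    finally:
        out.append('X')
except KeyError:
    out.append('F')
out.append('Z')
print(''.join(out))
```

Execution trace: 'B' (try body) → 'T' (inner try body) → 'U' (inner try body, no exception) → 'P' (inner finally) → 'A' (try body, no exception) → 'X' (finally) → 'Z' (after the try/except). Output: BTUPAXZ

Answer: BTUPAXZ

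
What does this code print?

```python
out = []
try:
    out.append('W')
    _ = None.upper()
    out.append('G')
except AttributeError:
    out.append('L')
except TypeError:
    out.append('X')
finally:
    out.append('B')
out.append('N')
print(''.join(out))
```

Execution trace: 'W' (try body) → 'L' (except AttributeError) → 'B' (finally) → 'N' (after the try/except). Output: WLBN

Answer: WLBN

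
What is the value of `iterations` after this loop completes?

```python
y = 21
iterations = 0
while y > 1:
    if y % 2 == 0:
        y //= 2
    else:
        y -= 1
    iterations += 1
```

Steps to reduce 21 to 1
`iterations` takes the values: 0 → 1 → 2 → 3 → 4 → 5 → 6

Answer: 6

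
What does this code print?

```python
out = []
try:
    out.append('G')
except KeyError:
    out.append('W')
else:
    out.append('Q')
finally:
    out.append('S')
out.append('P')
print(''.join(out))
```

Execution trace: 'G' (try body, no exception) → 'Q' (else) → 'S' (finally) → 'P' (after the try/except). Output: GQSP

Answer: GQSP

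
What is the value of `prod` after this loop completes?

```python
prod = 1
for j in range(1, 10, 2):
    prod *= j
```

Product of 1, 3, 5, ... up to 9
`prod` takes the values: 1 → 3 → 15 → 105 → 945

Answer: 945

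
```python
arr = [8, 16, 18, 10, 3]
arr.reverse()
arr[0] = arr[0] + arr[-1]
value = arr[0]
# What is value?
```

Trace:
`arr = [8, 16, 18, 10, 3]` → arr = [8, 16, 18, 10, 3]
`arr.reverse()` → arr = [3, 10, 18, 16, 8]
`arr[0] = arr[0] + arr[-1]` → arr = [11, 10, 18, 16, 8]
`value = arr[0]` → value = 11
So value = 11

Answer: 11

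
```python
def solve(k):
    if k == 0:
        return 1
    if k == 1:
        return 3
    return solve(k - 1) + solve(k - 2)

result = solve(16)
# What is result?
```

Build up from base cases: solve(0)=1, solve(1)=3, solve(2)=4, solve(3)=7, solve(4)=11, solve(5)=18, solve(6)=29, ..., solve(16)=3571

Answer: 3571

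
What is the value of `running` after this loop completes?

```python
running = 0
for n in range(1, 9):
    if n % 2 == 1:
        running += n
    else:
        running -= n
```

Add odd, subtract even
`running` takes the values: 0 → 1 → -1 → 2 → -2 → 3 → -3 → 4 → -4

Answer: -4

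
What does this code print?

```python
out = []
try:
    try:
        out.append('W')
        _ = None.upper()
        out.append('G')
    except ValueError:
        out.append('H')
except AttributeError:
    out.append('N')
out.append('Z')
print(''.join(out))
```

Execution trace: 'W' (try body) → 'N' (outer except AttributeError) → 'Z' (after the try/except). Output: WNZ

Answer: WNZ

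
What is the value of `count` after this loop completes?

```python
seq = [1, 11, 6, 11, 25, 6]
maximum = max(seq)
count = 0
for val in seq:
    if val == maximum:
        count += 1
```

Count of max value 25 in [1, 11, 6, 11, 25, 6]
`count` takes the values: 0 → 1

Answer: 1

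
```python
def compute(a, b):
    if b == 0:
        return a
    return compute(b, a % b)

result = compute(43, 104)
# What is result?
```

compute(43, 104) -> compute(104, 43) -> compute(43, 18) -> compute(18, 7) -> compute(7, 4) -> compute(4, 3) -> compute(3, 1) -> compute(1, 0) -> 1

Answer: 1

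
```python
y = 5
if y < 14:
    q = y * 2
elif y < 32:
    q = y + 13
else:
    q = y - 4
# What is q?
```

Trace:
`y = 5` → y = 5
`if y < 14: ...` → y < 14 is True → q = 10
So q = 10

Answer: 10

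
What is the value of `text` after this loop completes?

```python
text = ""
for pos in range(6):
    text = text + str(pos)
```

Concatenate digits 0 to 5
`text` takes the values: "" → "0" → "01" → "012" → "0123" → "01234" → "012345"

Answer: "012345"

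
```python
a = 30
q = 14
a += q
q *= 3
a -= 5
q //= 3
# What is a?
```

Trace:
`a = 30` → a = 30
`q = 14` → q = 14
`a += q` → a = 44
`q *= 3` → q = 42
`a -= 5` → a = 39
`q //= 3` → q = 14
So a = 39

Answer: 39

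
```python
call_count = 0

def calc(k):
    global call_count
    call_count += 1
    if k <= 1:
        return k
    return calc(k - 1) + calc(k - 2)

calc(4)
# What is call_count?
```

Calls(k) = 1 + Calls(k-1) + Calls(k-2); Calls(0)=Calls(1)=1. For k=4 this gives 9.

Answer: 9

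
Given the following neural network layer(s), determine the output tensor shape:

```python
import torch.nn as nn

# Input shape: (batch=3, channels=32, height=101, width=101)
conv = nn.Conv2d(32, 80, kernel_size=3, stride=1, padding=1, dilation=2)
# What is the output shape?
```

Input: (3, 32, 101, 101) -> Output: (3, 80, 99, 99)

Answer: (3, 80, 99, 99)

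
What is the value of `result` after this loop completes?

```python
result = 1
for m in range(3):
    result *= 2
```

2^3 = 8
`result` takes the values: 1 → 2 → 4 → 8

Answer: 8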